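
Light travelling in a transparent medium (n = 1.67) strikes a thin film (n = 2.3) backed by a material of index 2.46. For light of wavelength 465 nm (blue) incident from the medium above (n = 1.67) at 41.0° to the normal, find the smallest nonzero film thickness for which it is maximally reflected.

115 nm

Top surface (1.67 → 2.3): reflection off a higher-index medium gives a half-wave phase shift.
Bottom surface (2.3 → 2.46): reflection off a higher-index medium gives a half-wave phase shift.
Zero or two π shifts → no net half-wave offset.
So the condition for constructive reflection is 2 n t cos θ_r = m λ.
Snell's law: 1.67 sin 41.0° = 2.3 sin θ_r → sin θ_r = 0.476, cos θ_r = 0.879.
Minimum nonzero at m = 1: t = λ / (2 n cos θ_r) = 465 / (2 × 2.3 × 0.879) = 115 nm.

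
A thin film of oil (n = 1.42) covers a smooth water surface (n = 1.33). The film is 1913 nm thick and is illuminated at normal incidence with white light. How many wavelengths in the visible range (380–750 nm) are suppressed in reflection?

Ray reflecting at the top interface goes from n = 1.0 toward n = 1.42: a half-wave phase shift.
At the lower boundary (n = 1.42 to n = 1.33) the reflected ray undergoes no phase shift.
Net: one phase inversion between the two reflected rays.
For dark reflection here: 2 n t = m λ.
λ = 2 n t / m = 5433 / m nm.
m=7: 776 nm (IR); m=8: 679 nm (visible); m=9: 604 nm (visible); m=10: 543 nm (visible); m=11: 494 nm (visible); m=12: 453 nm (visible); m=13: 418 nm (visible); m=14: 388 nm (visible); m=15: 362 nm (UV).

7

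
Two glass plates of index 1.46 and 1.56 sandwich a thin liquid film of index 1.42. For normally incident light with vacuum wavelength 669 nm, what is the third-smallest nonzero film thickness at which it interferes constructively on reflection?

589 nm

Ray reflecting at the top interface goes from n = 1.46 toward n = 1.42: no phase shift.
Bottom surface (1.42 → 1.56): reflection off a higher-index medium gives a half-wave phase shift.
Net: one phase inversion between the two reflected rays.
So the condition for constructive reflection is 2 n t = (m + ½) λ.
The third-smallest nonzero thickness corresponds to m = 2: t = (m + ½) λ / (2 n) = 2.50 × 669 / (2 × 1.42) = 589 nm.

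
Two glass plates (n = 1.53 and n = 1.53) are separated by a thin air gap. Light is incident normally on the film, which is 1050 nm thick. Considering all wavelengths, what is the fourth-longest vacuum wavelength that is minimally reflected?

525 nm

At the upper boundary (n = 1.53 to n = 1.0) the reflected ray undergoes no phase shift.
Bottom surface (1.0 → 1.53): reflection off a higher-index medium gives a half-wave phase shift.
The two reflections differ by half a wavelength.
With one net inversion, destructive interference in reflection requires 2 n t = m λ.
λ = 2 n t / m. The fourth-longest wavelength is m = 4: λ = 2 × 1.0 × 1050 / 4.00 = 525 nm.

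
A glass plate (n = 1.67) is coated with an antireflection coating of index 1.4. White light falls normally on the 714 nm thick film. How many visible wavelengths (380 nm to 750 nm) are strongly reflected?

3

At the upper boundary (n = 1.0 to n = 1.4) the reflected ray undergoes a half-wave phase shift.
At the lower boundary (n = 1.4 to n = 1.67) the reflected ray undergoes a half-wave phase shift.
The two reflections carry the same phase change, so no net offset.
For bright reflection here: 2 n t = m λ.
λ = 2 n t / m = 1999 / m nm.
m=2: 1000 nm (IR); m=3: 666 nm (visible); m=4: 500 nm (visible); m=5: 400 nm (visible); m=6: 333 nm (UV).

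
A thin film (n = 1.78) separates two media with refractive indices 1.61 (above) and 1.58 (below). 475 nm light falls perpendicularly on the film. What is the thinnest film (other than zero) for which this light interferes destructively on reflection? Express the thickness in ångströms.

1334 Å

Ray reflecting at the top interface goes from n = 1.61 toward n = 1.78: a half-wave phase shift.
Ray reflecting at the bottom interface goes from n = 1.78 toward n = 1.58: no phase shift.
Net: one phase inversion between the two reflected rays.
With one net inversion, destructive interference in reflection requires 2 n t = m λ.
Minimum nonzero at m = 1: t = λ / (2 n) = 475 / (2 × 1.78) = 133 nm.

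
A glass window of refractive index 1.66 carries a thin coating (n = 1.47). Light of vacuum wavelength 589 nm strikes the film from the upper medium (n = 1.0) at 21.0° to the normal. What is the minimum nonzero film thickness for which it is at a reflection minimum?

At the upper boundary (n = 1.0 to n = 1.47) the reflected ray undergoes a half-wave phase shift.
Bottom surface (1.47 → 1.66): reflection off a higher-index medium gives a half-wave phase shift.
Zero or two π shifts → no net half-wave offset.
With no net inversion, destructive interference in reflection requires 2 n t cos θ_r = (m + ½) λ.
Snell's law: 1.0 sin 21.0° = 1.47 sin θ_r → sin θ_r = 0.244, cos θ_r = 0.970.
Minimum at m = 0: t = λ / (4 n cos θ_r) = 589 / (4 × 1.47 × 0.970) = 103 nm.

103 nm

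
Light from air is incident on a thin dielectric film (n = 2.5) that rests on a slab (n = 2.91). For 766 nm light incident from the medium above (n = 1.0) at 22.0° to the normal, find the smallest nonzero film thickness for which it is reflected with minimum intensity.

Ray reflecting at the top interface goes from n = 1.0 toward n = 2.5: a half-wave phase shift.
At the lower boundary (n = 2.5 to n = 2.91) the reflected ray undergoes a half-wave phase shift.
The two reflections carry the same phase change, so no net offset.
With no net inversion, destructive interference in reflection requires 2 n t cos θ_r = (m + ½) λ.
Snell's law: 1.0 sin 22.0° = 2.5 sin θ_r → sin θ_r = 0.150, cos θ_r = 0.989.
Minimum at m = 0: t = λ / (4 n cos θ_r) = 766 / (4 × 2.5 × 0.989) = 77.5 nm.

77.5 nm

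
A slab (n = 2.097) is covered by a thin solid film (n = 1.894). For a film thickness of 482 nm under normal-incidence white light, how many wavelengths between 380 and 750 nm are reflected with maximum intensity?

2

Ray reflecting at the top interface goes from n = 1.0 toward n = 1.894: a half-wave phase shift.
Bottom surface (1.894 → 2.097): reflection off a higher-index medium gives a half-wave phase shift.
Net: no relative phase inversion (both shifts match).
With no net inversion, constructive interference in reflection requires 2 n t = m λ.
λ = 2 n t / m = 1826 / m nm.
m=2: 913 nm (IR); m=3: 609 nm (visible); m=4: 456 nm (visible); m=5: 365 nm (UV).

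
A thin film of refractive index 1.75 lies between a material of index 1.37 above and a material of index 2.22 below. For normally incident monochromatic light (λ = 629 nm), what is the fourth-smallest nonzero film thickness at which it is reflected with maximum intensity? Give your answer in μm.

0.719 μm

Top surface (1.37 → 1.75): reflection off a higher-index medium gives a half-wave phase shift.
At the lower boundary (n = 1.75 to n = 2.22) the reflected ray undergoes a half-wave phase shift.
Zero or two π shifts → no net half-wave offset.
So the condition for constructive reflection is 2 n t = m λ.
The fourth-smallest nonzero thickness corresponds to m = 4: t = m λ / (2 n) = 4.00 × 629 / (2 × 1.75) = 719 nm.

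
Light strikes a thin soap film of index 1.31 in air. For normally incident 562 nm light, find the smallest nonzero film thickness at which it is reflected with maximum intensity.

Ray reflecting at the top interface goes from n = 1.0 toward n = 1.31: a half-wave phase shift.
Bottom surface (1.31 → 1.0): reflection off a lower-index medium gives no phase shift.
The two reflections differ by half a wavelength.
With one net inversion, constructive interference in reflection requires 2 n t = (m + ½) λ.
Minimum at m = 0: t = λ / (4 n) = 562 / (4 × 1.31) = 107 nm.

107 nm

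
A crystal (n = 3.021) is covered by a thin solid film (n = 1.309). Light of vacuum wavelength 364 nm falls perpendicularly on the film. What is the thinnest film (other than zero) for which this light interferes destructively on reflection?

69.5 nm

Ray reflecting at the top interface goes from n = 1.0 toward n = 1.309: a half-wave phase shift.
Bottom surface (1.309 → 3.021): reflection off a higher-index medium gives a half-wave phase shift.
Net: no relative phase inversion (both shifts match).
For weak reflection here: 2 n t = (m + ½) λ.
Minimum at m = 0: t = λ / (4 n) = 364 / (4 × 1.309) = 69.5 nm.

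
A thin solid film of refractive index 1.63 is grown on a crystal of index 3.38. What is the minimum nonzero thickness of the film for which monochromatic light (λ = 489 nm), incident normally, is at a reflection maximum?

Ray reflecting at the top interface goes from n = 1.0 toward n = 1.63: a half-wave phase shift.
At the lower boundary (n = 1.63 to n = 3.38) the reflected ray undergoes a half-wave phase shift.
Net: no relative phase inversion (both shifts match).
With no net inversion, constructive interference in reflection requires 2 n t = m λ.
Minimum nonzero at m = 1: t = λ / (2 n) = 489 / (2 × 1.63) = 150 nm.

150 nm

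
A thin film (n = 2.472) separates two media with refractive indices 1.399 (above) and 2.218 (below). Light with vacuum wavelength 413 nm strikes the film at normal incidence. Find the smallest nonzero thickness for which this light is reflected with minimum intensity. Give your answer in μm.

0.0835 μm

Ray reflecting at the top interface goes from n = 1.399 toward n = 2.472: a half-wave phase shift.
At the lower boundary (n = 2.472 to n = 2.218) the reflected ray undergoes no phase shift.
Exactly one π shift → a net half-wave offset.
With one net inversion, destructive interference in reflection requires 2 n t = m λ.
The smallest nonzero thickness corresponds to m = 1: t = m λ / (2 n) = 1.00 × 413 / (2 × 2.472) = 83.5 nm.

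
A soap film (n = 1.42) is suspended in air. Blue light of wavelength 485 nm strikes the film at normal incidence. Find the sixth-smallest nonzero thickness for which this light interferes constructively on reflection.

939 nm

Top surface (1.0 → 1.42): reflection off a higher-index medium gives a half-wave phase shift.
Ray reflecting at the bottom interface goes from n = 1.42 toward n = 1.0: no phase shift.
The two reflections differ by half a wavelength.
For bright reflection here: 2 n t = (m + ½) λ.
The sixth-smallest nonzero thickness corresponds to m = 5: t = (m + ½) λ / (2 n) = 5.50 × 485 / (2 × 1.42) = 939 nm.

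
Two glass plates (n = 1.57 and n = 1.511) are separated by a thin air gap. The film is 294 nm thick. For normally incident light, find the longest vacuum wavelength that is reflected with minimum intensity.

588 nm

Ray reflecting at the top interface goes from n = 1.57 toward n = 1.0: no phase shift.
At the lower boundary (n = 1.0 to n = 1.511) the reflected ray undergoes a half-wave phase shift.
The two reflections differ by half a wavelength.
For minimum reflection here: 2 n t = m λ.
λ = 2 n t / m. The longest wavelength is m = 1: λ = 2 × 1.0 × 294 / 1.00 = 588 nm.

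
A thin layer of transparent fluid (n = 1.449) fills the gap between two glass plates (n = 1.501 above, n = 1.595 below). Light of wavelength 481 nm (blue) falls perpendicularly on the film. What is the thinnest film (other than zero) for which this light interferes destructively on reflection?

166 nm

Top surface (1.501 → 1.449): reflection off a lower-index medium gives no phase shift.
Ray reflecting at the bottom interface goes from n = 1.449 toward n = 1.595: a half-wave phase shift.
Net: one phase inversion between the two reflected rays.
With one net inversion, destructive interference in reflection requires 2 n t = m λ.
Minimum nonzero at m = 1: t = λ / (2 n) = 481 / (2 × 1.449) = 166 nm.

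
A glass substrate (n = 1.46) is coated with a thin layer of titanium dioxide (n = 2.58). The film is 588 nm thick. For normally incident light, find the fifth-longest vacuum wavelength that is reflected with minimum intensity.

607 nm

Top surface (1.0 → 2.58): reflection off a higher-index medium gives a half-wave phase shift.
Bottom surface (2.58 → 1.46): reflection off a lower-index medium gives no phase shift.
The two reflections differ by half a wavelength.
With one net inversion, destructive interference in reflection requires 2 n t = m λ.
λ = 2 n t / m. The fifth-longest wavelength is m = 5: λ = 2 × 2.58 × 588 / 5.00 = 607 nm.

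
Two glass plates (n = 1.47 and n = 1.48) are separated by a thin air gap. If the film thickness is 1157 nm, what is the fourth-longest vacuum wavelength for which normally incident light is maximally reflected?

661 nm

Top surface (1.47 → 1.0): reflection off a lower-index medium gives no phase shift.
Ray reflecting at the bottom interface goes from n = 1.0 toward n = 1.48: a half-wave phase shift.
Exactly one π shift → a net half-wave offset.
So the condition for constructive reflection is 2 n t = (m + ½) λ.
λ = 2 n t / (m + ½). The fourth-longest wavelength is m = 3: λ = 2 × 1.0 × 1157 / 3.50 = 661 nm.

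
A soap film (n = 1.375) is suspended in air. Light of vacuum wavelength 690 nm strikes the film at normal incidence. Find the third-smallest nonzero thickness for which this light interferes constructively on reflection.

627 nm

At the upper boundary (n = 1.0 to n = 1.375) the reflected ray undergoes a half-wave phase shift.
At the lower boundary (n = 1.375 to n = 1.0) the reflected ray undergoes no phase shift.
Exactly one π shift → a net half-wave offset.
So the condition for constructive reflection is 2 n t = (m + ½) λ.
The third-smallest nonzero thickness corresponds to m = 2: t = (m + ½) λ / (2 n) = 2.50 × 690 / (2 × 1.375) = 627 nm.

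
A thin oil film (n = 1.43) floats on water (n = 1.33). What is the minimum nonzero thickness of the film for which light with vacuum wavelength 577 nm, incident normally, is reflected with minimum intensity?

At the upper boundary (n = 1.0 to n = 1.43) the reflected ray undergoes a half-wave phase shift.
Bottom surface (1.43 → 1.33): reflection off a lower-index medium gives no phase shift.
Exactly one π shift → a net half-wave offset.
So the condition for destructive reflection is 2 n t = m λ.
Minimum nonzero at m = 1: t = λ / (2 n) = 577 / (2 × 1.43) = 202 nm.

202 nm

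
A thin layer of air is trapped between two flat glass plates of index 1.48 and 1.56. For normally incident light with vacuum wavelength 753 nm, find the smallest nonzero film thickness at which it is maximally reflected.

Ray reflecting at the top interface goes from n = 1.48 toward n = 1.0: no phase shift.
Ray reflecting at the bottom interface goes from n = 1.0 toward n = 1.56: a half-wave phase shift.
Exactly one π shift → a net half-wave offset.
With one net inversion, constructive interference in reflection requires 2 n t = (m + ½) λ.
Minimum at m = 0: t = λ / (4 n) = 753 / (4 × 1.0) = 188 nm.

188 nm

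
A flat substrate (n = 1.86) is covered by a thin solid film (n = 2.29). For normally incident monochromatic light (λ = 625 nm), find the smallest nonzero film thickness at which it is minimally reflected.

136 nm

Ray reflecting at the top interface goes from n = 1.0 toward n = 2.29: a half-wave phase shift.
Ray reflecting at the bottom interface goes from n = 2.29 toward n = 1.86: no phase shift.
Exactly one π shift → a net half-wave offset.
For dark reflection here: 2 n t = m λ.
Minimum nonzero at m = 1: t = λ / (2 n) = 625 / (2 × 2.29) = 136 nm.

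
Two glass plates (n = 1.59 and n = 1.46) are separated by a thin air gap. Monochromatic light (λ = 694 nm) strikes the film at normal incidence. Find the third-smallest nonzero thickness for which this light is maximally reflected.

Ray reflecting at the top interface goes from n = 1.59 toward n = 1.0: no phase shift.
Ray reflecting at the bottom interface goes from n = 1.0 toward n = 1.46: a half-wave phase shift.
Exactly one π shift → a net half-wave offset.
So the condition for constructive reflection is 2 n t = (m + ½) λ.
The third-smallest nonzero thickness corresponds to m = 2: t = (m + ½) λ / (2 n) = 2.50 × 694 / (2 × 1.0) = 868 nm.

868 nm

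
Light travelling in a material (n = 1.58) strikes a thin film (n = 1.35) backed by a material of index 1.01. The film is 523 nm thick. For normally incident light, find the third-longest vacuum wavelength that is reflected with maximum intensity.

471 nm

At the upper boundary (n = 1.58 to n = 1.35) the reflected ray undergoes no phase shift.
At the lower boundary (n = 1.35 to n = 1.01) the reflected ray undergoes no phase shift.
The two reflections carry the same phase change, so no net offset.
With no net inversion, constructive interference in reflection requires 2 n t = m λ.
λ = 2 n t / m. The third-longest wavelength is m = 3: λ = 2 × 1.35 × 523 / 3.00 = 471 nm.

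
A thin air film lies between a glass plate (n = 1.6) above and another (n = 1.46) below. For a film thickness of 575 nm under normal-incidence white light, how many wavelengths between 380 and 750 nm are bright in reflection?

1

Top surface (1.6 → 1.0): reflection off a lower-index medium gives no phase shift.
Bottom surface (1.0 → 1.46): reflection off a higher-index medium gives a half-wave phase shift.
Exactly one π shift → a net half-wave offset.
So the condition for constructive reflection is 2 n t = (m + ½) λ.
λ = 2 n t / (m + ½) = 1150 / (m + ½) nm.
m=1: 767 nm (IR); m=2: 460 nm (visible); m=3: 329 nm (UV).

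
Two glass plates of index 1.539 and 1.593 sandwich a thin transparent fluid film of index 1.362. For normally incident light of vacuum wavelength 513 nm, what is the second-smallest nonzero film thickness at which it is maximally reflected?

282 nm

At the upper boundary (n = 1.539 to n = 1.362) the reflected ray undergoes no phase shift.
At the lower boundary (n = 1.362 to n = 1.593) the reflected ray undergoes a half-wave phase shift.
Net: one phase inversion between the two reflected rays.
So the condition for constructive reflection is 2 n t = (m + ½) λ.
The second-smallest nonzero thickness corresponds to m = 1: t = (m + ½) λ / (2 n) = 1.50 × 513 / (2 × 1.362) = 282 nm.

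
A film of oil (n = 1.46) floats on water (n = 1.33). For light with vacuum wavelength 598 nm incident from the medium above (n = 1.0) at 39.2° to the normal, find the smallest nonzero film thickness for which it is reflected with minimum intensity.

227 nm

Top surface (1.0 → 1.46): reflection off a higher-index medium gives a half-wave phase shift.
At the lower boundary (n = 1.46 to n = 1.33) the reflected ray undergoes no phase shift.
Net: one phase inversion between the two reflected rays.
For dark reflection here: 2 n t cos θ_r = m λ.
Snell's law: 1.0 sin 39.2° = 1.46 sin θ_r → sin θ_r = 0.433, cos θ_r = 0.901.
Minimum nonzero at m = 1: t = λ / (2 n cos θ_r) = 598 / (2 × 1.46 × 0.901) = 227 nm.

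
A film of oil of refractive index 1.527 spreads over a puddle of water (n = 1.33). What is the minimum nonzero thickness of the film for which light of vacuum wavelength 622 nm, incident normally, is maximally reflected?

102 nm

Ray reflecting at the top interface goes from n = 1.0 toward n = 1.527: a half-wave phase shift.
At the lower boundary (n = 1.527 to n = 1.33) the reflected ray undergoes no phase shift.
Exactly one π shift → a net half-wave offset.
With one net inversion, constructive interference in reflection requires 2 n t = (m + ½) λ.
Minimum at m = 0: t = λ / (4 n) = 622 / (4 × 1.527) = 102 nm.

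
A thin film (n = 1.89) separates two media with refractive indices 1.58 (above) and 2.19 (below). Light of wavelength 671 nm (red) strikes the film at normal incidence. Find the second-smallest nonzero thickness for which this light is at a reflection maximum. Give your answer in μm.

0.355 μm

Top surface (1.58 → 1.89): reflection off a higher-index medium gives a half-wave phase shift.
Bottom surface (1.89 → 2.19): reflection off a higher-index medium gives a half-wave phase shift.
The two reflections carry the same phase change, so no net offset.
With no net inversion, constructive interference in reflection requires 2 n t = m λ.
The second-smallest nonzero thickness corresponds to m = 2: t = m λ / (2 n) = 2.00 × 671 / (2 × 1.89) = 355 nm.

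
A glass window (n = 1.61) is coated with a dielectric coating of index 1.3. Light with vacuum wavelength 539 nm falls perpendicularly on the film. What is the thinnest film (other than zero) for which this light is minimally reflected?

Top surface (1.0 → 1.3): reflection off a higher-index medium gives a half-wave phase shift.
Bottom surface (1.3 → 1.61): reflection off a higher-index medium gives a half-wave phase shift.
Zero or two π shifts → no net half-wave offset.
So the condition for destructive reflection is 2 n t = (m + ½) λ.
Minimum at m = 0: t = λ / (4 n) = 539 / (4 × 1.3) = 104 nm.

104 nm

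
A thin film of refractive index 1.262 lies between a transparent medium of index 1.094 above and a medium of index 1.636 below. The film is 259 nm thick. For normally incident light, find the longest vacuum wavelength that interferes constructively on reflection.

Ray reflecting at the top interface goes from n = 1.094 toward n = 1.262: a half-wave phase shift.
At the lower boundary (n = 1.262 to n = 1.636) the reflected ray undergoes a half-wave phase shift.
The two reflections carry the same phase change, so no net offset.
For strong reflection here: 2 n t = m λ.
λ = 2 n t / m. The longest wavelength is m = 1: λ = 2 × 1.262 × 259 / 1.00 = 654 nm.

654 nm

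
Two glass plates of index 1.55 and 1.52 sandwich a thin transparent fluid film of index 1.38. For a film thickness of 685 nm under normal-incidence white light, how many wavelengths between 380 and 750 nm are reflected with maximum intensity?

2

Top surface (1.55 → 1.38): reflection off a lower-index medium gives no phase shift.
Ray reflecting at the bottom interface goes from n = 1.38 toward n = 1.52: a half-wave phase shift.
Net: one phase inversion between the two reflected rays.
So the condition for constructive reflection is 2 n t = (m + ½) λ.
λ = 2 n t / (m + ½) = 1891 / (m + ½) nm.
m=2: 756 nm (IR); m=3: 540 nm (visible); m=4: 420 nm (visible); m=5: 344 nm (UV).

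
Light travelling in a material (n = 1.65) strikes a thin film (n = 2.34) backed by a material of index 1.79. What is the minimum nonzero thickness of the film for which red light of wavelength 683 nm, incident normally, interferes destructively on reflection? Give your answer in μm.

At the upper boundary (n = 1.65 to n = 2.34) the reflected ray undergoes a half-wave phase shift.
At the lower boundary (n = 2.34 to n = 1.79) the reflected ray undergoes no phase shift.
Exactly one π shift → a net half-wave offset.
For minimum reflection here: 2 n t = m λ.
Minimum nonzero at m = 1: t = λ / (2 n) = 683 / (2 × 2.34) = 146 nm.

0.146 μm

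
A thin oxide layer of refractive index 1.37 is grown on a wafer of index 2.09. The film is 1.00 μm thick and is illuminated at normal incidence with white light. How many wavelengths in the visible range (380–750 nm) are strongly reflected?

Ray reflecting at the top interface goes from n = 1.0 toward n = 1.37: a half-wave phase shift.
Bottom surface (1.37 → 2.09): reflection off a higher-index medium gives a half-wave phase shift.
The two reflections carry the same phase change, so no net offset.
So the condition for constructive reflection is 2 n t = m λ.
λ = 2 n t / m = 2740 / m nm.
m=3: 913 nm (IR); m=4: 685 nm (visible); m=5: 548 nm (visible); m=6: 457 nm (visible); m=7: 391 nm (visible); m=8: 343 nm (UV).

4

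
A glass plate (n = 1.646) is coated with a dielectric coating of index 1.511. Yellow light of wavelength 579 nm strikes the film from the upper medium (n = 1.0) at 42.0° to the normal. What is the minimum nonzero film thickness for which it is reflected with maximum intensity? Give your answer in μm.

0.214 μm

At the upper boundary (n = 1.0 to n = 1.511) the reflected ray undergoes a half-wave phase shift.
Ray reflecting at the bottom interface goes from n = 1.511 toward n = 1.646: a half-wave phase shift.
Net: no relative phase inversion (both shifts match).
With no net inversion, constructive interference in reflection requires 2 n t cos θ_r = m λ.
Snell's law: 1.0 sin 42.0° = 1.511 sin θ_r → sin θ_r = 0.443, cos θ_r = 0.897.
Minimum nonzero at m = 1: t = λ / (2 n cos θ_r) = 579 / (2 × 1.511 × 0.897) = 214 nm.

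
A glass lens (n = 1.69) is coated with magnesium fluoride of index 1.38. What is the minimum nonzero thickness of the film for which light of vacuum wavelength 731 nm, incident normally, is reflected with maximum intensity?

Top surface (1.0 → 1.38): reflection off a higher-index medium gives a half-wave phase shift.
Ray reflecting at the bottom interface goes from n = 1.38 toward n = 1.69: a half-wave phase shift.
The two reflections carry the same phase change, so no net offset.
With no net inversion, constructive interference in reflection requires 2 n t = m λ.
Minimum nonzero at m = 1: t = λ / (2 n) = 731 / (2 × 1.38) = 265 nm.

265 nm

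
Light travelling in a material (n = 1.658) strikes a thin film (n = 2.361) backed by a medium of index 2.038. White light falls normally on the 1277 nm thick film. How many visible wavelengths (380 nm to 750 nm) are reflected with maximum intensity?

8

At the upper boundary (n = 1.658 to n = 2.361) the reflected ray undergoes a half-wave phase shift.
Ray reflecting at the bottom interface goes from n = 2.361 toward n = 2.038: no phase shift.
The two reflections differ by half a wavelength.
For bright reflection here: 2 n t = (m + ½) λ.
λ = 2 n t / (m + ½) = 6030 / (m + ½) nm.
m=7: 804 nm (IR); m=8: 709 nm (visible); m=9: 635 nm (visible); m=10: 574 nm (visible); m=11: 524 nm (visible); m=12: 482 nm (visible); m=13: 447 nm (visible); m=14: 416 nm (visible); m=15: 389 nm (visible); m=16: 365 nm (UV).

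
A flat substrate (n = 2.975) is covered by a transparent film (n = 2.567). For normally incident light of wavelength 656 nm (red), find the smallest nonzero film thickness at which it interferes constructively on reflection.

128 nm

At the upper boundary (n = 1.0 to n = 2.567) the reflected ray undergoes a half-wave phase shift.
At the lower boundary (n = 2.567 to n = 2.975) the reflected ray undergoes a half-wave phase shift.
Zero or two π shifts → no net half-wave offset.
With no net inversion, constructive interference in reflection requires 2 n t = m λ.
Minimum nonzero at m = 1: t = λ / (2 n) = 656 / (2 × 2.567) = 128 nm.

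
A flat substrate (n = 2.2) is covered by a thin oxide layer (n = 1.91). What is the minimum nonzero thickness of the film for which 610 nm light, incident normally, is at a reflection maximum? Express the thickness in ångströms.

Ray reflecting at the top interface goes from n = 1.0 toward n = 1.91: a half-wave phase shift.
Ray reflecting at the bottom interface goes from n = 1.91 toward n = 2.2: a half-wave phase shift.
Zero or two π shifts → no net half-wave offset.
For strong reflection here: 2 n t = m λ.
Minimum nonzero at m = 1: t = λ / (2 n) = 610 / (2 × 1.91) = 160 nm.

1597 Å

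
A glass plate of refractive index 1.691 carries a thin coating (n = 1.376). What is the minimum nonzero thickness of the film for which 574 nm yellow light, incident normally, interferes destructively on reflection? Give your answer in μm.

0.104 μm

Ray reflecting at the top interface goes from n = 1.0 toward n = 1.376: a half-wave phase shift.
Bottom surface (1.376 → 1.691): reflection off a higher-index medium gives a half-wave phase shift.
Zero or two π shifts → no net half-wave offset.
So the condition for destructive reflection is 2 n t = (m + ½) λ.
Minimum at m = 0: t = λ / (4 n) = 574 / (4 × 1.376) = 104 nm.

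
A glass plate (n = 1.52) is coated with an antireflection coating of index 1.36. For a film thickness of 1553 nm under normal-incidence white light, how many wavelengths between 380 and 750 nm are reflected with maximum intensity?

6

Ray reflecting at the top interface goes from n = 1.0 toward n = 1.36: a half-wave phase shift.
At the lower boundary (n = 1.36 to n = 1.52) the reflected ray undergoes a half-wave phase shift.
Zero or two π shifts → no net half-wave offset.
For maximum reflection here: 2 n t = m λ.
λ = 2 n t / m = 4224 / m nm.
m=5: 845 nm (IR); m=6: 704 nm (visible); m=7: 603 nm (visible); m=8: 528 nm (visible); m=9: 469 nm (visible); m=10: 422 nm (visible); m=11: 384 nm (visible); m=12: 352 nm (UV).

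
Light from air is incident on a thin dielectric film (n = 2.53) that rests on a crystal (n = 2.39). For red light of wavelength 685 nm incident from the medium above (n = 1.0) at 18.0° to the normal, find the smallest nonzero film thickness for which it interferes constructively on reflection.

Ray reflecting at the top interface goes from n = 1.0 toward n = 2.53: a half-wave phase shift.
At the lower boundary (n = 2.53 to n = 2.39) the reflected ray undergoes no phase shift.
Net: one phase inversion between the two reflected rays.
With one net inversion, constructive interference in reflection requires 2 n t cos θ_r = (m + ½) λ.
Snell's law: 1.0 sin 18.0° = 2.53 sin θ_r → sin θ_r = 0.122, cos θ_r = 0.993.
Minimum at m = 0: t = λ / (4 n cos θ_r) = 685 / (4 × 2.53 × 0.993) = 68.2 nm.

68.2 nm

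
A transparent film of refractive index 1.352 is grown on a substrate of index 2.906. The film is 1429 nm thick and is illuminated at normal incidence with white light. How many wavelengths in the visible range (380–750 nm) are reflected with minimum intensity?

Top surface (1.0 → 1.352): reflection off a higher-index medium gives a half-wave phase shift.
Ray reflecting at the bottom interface goes from n = 1.352 toward n = 2.906: a half-wave phase shift.
Net: no relative phase inversion (both shifts match).
With no net inversion, destructive interference in reflection requires 2 n t = (m + ½) λ.
λ = 2 n t / (m + ½) = 3864 / (m + ½) nm.
m=4: 859 nm (IR); m=5: 703 nm (visible); m=6: 594 nm (visible); m=7: 515 nm (visible); m=8: 455 nm (visible); m=9: 407 nm (visible); m=10: 368 nm (UV).

5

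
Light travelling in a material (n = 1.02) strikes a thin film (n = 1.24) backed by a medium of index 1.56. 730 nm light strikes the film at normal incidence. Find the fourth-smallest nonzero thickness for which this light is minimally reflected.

At the upper boundary (n = 1.02 to n = 1.24) the reflected ray undergoes a half-wave phase shift.
Ray reflecting at the bottom interface goes from n = 1.24 toward n = 1.56: a half-wave phase shift.
Net: no relative phase inversion (both shifts match).
With no net inversion, destructive interference in reflection requires 2 n t = (m + ½) λ.
The fourth-smallest nonzero thickness corresponds to m = 3: t = (m + ½) λ / (2 n) = 3.50 × 730 / (2 × 1.24) = 1030 nm.

1030 nm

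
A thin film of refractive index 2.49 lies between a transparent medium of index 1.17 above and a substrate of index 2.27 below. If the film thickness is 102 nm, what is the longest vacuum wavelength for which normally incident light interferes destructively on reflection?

Top surface (1.17 → 2.49): reflection off a higher-index medium gives a half-wave phase shift.
At the lower boundary (n = 2.49 to n = 2.27) the reflected ray undergoes no phase shift.
The two reflections differ by half a wavelength.
For dark reflection here: 2 n t = m λ.
λ = 2 n t / m. The longest wavelength is m = 1: λ = 2 × 2.49 × 102 / 1.00 = 508 nm.

508 nm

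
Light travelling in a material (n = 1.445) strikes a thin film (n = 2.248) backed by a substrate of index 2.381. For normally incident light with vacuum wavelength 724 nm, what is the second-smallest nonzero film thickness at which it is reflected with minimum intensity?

242 nm

Top surface (1.445 → 2.248): reflection off a higher-index medium gives a half-wave phase shift.
Ray reflecting at the bottom interface goes from n = 2.248 toward n = 2.381: a half-wave phase shift.
The two reflections carry the same phase change, so no net offset.
So the condition for destructive reflection is 2 n t = (m + ½) λ.
The second-smallest nonzero thickness corresponds to m = 1: t = (m + ½) λ / (2 n) = 1.50 × 724 / (2 × 2.248) = 242 nm.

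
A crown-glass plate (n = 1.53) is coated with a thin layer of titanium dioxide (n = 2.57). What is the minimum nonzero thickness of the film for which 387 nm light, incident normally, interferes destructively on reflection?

Top surface (1.0 → 2.57): reflection off a higher-index medium gives a half-wave phase shift.
Ray reflecting at the bottom interface goes from n = 2.57 toward n = 1.53: no phase shift.
Exactly one π shift → a net half-wave offset.
For weak reflection here: 2 n t = m λ.
Minimum nonzero at m = 1: t = λ / (2 n) = 387 / (2 × 2.57) = 75.3 nm.

75.3 nm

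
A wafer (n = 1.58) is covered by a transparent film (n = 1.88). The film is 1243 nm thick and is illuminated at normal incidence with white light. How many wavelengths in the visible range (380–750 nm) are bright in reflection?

6

At the upper boundary (n = 1.0 to n = 1.88) the reflected ray undergoes a half-wave phase shift.
At the lower boundary (n = 1.88 to n = 1.58) the reflected ray undergoes no phase shift.
Net: one phase inversion between the two reflected rays.
So the condition for constructive reflection is 2 n t = (m + ½) λ.
λ = 2 n t / (m + ½) = 4674 / (m + ½) nm.
m=5: 850 nm (IR); m=6: 719 nm (visible); m=7: 623 nm (visible); m=8: 550 nm (visible); m=9: 492 nm (visible); m=10: 445 nm (visible); m=11: 406 nm (visible); m=12: 374 nm (UV).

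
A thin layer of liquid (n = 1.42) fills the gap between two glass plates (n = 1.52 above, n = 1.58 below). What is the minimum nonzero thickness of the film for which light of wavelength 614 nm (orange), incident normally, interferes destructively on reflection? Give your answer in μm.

0.216 μm

Top surface (1.52 → 1.42): reflection off a lower-index medium gives no phase shift.
Bottom surface (1.42 → 1.58): reflection off a higher-index medium gives a half-wave phase shift.
Exactly one π shift → a net half-wave offset.
For weak reflection here: 2 n t = m λ.
Minimum nonzero at m = 1: t = λ / (2 n) = 614 / (2 × 1.42) = 216 nm.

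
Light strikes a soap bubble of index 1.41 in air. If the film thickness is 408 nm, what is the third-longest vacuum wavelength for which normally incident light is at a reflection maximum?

At the upper boundary (n = 1.0 to n = 1.41) the reflected ray undergoes a half-wave phase shift.
Ray reflecting at the bottom interface goes from n = 1.41 toward n = 1.0: no phase shift.
Net: one phase inversion between the two reflected rays.
So the condition for constructive reflection is 2 n t = (m + ½) λ.
λ = 2 n t / (m + ½). The third-longest wavelength is m = 2: λ = 2 × 1.41 × 408 / 2.50 = 460 nm.

460 nm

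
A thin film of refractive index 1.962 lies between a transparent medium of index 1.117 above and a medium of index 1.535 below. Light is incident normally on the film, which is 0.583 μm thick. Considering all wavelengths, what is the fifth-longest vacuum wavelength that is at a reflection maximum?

508 nm

Top surface (1.117 → 1.962): reflection off a higher-index medium gives a half-wave phase shift.
Ray reflecting at the bottom interface goes from n = 1.962 toward n = 1.535: no phase shift.
Net: one phase inversion between the two reflected rays.
So the condition for constructive reflection is 2 n t = (m + ½) λ.
λ = 2 n t / (m + ½). The fifth-longest wavelength is m = 4: λ = 2 × 1.962 × 583 / 4.50 = 508 nm.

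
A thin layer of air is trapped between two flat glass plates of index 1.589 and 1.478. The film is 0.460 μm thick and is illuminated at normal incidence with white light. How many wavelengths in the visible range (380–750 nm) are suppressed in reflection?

Top surface (1.589 → 1.0): reflection off a lower-index medium gives no phase shift.
Ray reflecting at the bottom interface goes from n = 1.0 toward n = 1.478: a half-wave phase shift.
Exactly one π shift → a net half-wave offset.
So the condition for destructive reflection is 2 n t = m λ.
λ = 2 n t / m = 920 / m nm.
m=1: 920 nm (IR); m=2: 460 nm (visible); m=3: 307 nm (UV).

1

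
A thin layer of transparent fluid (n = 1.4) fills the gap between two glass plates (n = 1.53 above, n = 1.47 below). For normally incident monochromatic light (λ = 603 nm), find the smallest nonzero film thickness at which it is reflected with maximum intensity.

Ray reflecting at the top interface goes from n = 1.53 toward n = 1.4: no phase shift.
Bottom surface (1.4 → 1.47): reflection off a higher-index medium gives a half-wave phase shift.
Exactly one π shift → a net half-wave offset.
So the condition for constructive reflection is 2 n t = (m + ½) λ.
Minimum at m = 0: t = λ / (4 n) = 603 / (4 × 1.4) = 108 nm.

108 nm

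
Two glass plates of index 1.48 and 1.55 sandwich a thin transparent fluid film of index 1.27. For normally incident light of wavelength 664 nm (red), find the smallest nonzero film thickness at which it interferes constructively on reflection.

At the upper boundary (n = 1.48 to n = 1.27) the reflected ray undergoes no phase shift.
Bottom surface (1.27 → 1.55): reflection off a higher-index medium gives a half-wave phase shift.
The two reflections differ by half a wavelength.
For bright reflection here: 2 n t = (m + ½) λ.
Minimum at m = 0: t = λ / (4 n) = 664 / (4 × 1.27) = 131 nm.

131 nm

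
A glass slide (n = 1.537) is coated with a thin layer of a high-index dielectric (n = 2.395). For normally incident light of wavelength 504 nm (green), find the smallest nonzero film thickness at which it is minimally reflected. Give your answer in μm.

At the upper boundary (n = 1.0 to n = 2.395) the reflected ray undergoes a half-wave phase shift.
Ray reflecting at the bottom interface goes from n = 2.395 toward n = 1.537: no phase shift.
The two reflections differ by half a wavelength.
So the condition for destructive reflection is 2 n t = m λ.
Minimum nonzero at m = 1: t = λ / (2 n) = 504 / (2 × 2.395) = 105 nm.

0.105 μm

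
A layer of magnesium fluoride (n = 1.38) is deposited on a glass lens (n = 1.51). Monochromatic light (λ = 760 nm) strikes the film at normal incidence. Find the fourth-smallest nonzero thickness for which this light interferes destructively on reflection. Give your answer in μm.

0.964 μm

Top surface (1.0 → 1.38): reflection off a higher-index medium gives a half-wave phase shift.
Ray reflecting at the bottom interface goes from n = 1.38 toward n = 1.51: a half-wave phase shift.
Net: no relative phase inversion (both shifts match).
So the condition for destructive reflection is 2 n t = (m + ½) λ.
The fourth-smallest nonzero thickness corresponds to m = 3: t = (m + ½) λ / (2 n) = 3.50 × 760 / (2 × 1.38) = 964 nm.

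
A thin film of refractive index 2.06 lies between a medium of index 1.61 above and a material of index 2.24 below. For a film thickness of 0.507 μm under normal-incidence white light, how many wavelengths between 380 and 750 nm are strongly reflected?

Ray reflecting at the top interface goes from n = 1.61 toward n = 2.06: a half-wave phase shift.
Bottom surface (2.06 → 2.24): reflection off a higher-index medium gives a half-wave phase shift.
Zero or two π shifts → no net half-wave offset.
For strong reflection here: 2 n t = m λ.
λ = 2 n t / m = 2089 / m nm.
m=2: 1044 nm (IR); m=3: 696 nm (visible); m=4: 522 nm (visible); m=5: 418 nm (visible); m=6: 348 nm (UV).

3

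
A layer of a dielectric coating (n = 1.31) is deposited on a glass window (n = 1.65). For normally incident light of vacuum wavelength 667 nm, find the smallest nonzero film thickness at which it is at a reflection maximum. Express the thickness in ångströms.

At the upper boundary (n = 1.0 to n = 1.31) the reflected ray undergoes a half-wave phase shift.
Bottom surface (1.31 → 1.65): reflection off a higher-index medium gives a half-wave phase shift.
The two reflections carry the same phase change, so no net offset.
With no net inversion, constructive interference in reflection requires 2 n t = m λ.
Minimum nonzero at m = 1: t = λ / (2 n) = 667 / (2 × 1.31) = 255 nm.

2546 Å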